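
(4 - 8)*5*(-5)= 100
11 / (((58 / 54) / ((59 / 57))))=5841 / 551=10.60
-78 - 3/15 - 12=-451/5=-90.20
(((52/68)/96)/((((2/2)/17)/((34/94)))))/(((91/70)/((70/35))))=0.08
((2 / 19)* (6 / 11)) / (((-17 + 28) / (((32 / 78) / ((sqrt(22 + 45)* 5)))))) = 64* sqrt(67) / 10012145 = 0.00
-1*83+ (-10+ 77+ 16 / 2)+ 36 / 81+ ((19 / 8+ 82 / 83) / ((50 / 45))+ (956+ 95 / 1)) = 62537113 / 59760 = 1046.47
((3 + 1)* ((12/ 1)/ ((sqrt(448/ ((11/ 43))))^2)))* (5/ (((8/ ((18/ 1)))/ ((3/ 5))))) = 891/ 4816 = 0.19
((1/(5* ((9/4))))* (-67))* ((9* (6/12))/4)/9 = -67/90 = -0.74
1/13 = 0.08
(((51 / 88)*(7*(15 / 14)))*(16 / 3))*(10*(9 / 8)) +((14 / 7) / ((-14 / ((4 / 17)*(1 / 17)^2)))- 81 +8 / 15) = 4093111007 / 22698060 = 180.33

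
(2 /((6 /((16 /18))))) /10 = 4 /135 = 0.03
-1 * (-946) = 946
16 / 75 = 0.21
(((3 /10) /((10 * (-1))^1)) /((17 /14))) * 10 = -21 /85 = -0.25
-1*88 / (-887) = 88 / 887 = 0.10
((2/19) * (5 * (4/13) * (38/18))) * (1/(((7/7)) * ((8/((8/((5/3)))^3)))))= 1536/325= 4.73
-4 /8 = -1 /2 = -0.50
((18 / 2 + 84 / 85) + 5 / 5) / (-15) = -934 / 1275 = -0.73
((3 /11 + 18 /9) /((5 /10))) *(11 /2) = 25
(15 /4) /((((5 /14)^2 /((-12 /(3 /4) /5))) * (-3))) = 784 /25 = 31.36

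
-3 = -3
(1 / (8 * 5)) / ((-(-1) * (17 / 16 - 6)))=-2 / 395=-0.01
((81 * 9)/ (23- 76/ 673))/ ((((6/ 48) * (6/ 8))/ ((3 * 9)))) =141297696/ 15403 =9173.39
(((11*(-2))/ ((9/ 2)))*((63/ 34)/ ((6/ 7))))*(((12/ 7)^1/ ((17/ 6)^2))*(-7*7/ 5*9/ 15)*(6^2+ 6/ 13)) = 772589664/ 1596725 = 483.86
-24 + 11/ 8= -22.62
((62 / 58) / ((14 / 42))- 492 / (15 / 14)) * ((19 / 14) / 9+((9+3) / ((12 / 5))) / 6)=-4099378 / 9135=-448.76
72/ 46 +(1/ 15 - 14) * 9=-14241/ 115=-123.83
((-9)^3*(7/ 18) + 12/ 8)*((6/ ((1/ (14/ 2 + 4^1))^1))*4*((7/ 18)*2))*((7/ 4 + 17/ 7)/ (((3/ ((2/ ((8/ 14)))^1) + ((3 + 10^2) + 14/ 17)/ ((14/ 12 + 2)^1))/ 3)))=-45588543/ 2113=-21575.27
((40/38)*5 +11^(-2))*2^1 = 24238/2299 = 10.54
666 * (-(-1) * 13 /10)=4329 /5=865.80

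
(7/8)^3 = 343/512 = 0.67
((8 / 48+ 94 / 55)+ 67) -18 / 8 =43973 / 660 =66.63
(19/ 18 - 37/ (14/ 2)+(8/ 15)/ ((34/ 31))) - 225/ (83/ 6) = -17786551/ 888930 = -20.01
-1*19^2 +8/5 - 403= -762.40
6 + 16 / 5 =46 / 5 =9.20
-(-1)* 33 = 33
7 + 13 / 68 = 489 / 68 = 7.19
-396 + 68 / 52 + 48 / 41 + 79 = -167640 / 533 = -314.52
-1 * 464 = -464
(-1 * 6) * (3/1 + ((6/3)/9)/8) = -109/6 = -18.17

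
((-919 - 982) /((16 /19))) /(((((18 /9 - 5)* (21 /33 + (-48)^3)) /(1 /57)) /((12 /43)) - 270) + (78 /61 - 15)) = -24235849 /727520470188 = -0.00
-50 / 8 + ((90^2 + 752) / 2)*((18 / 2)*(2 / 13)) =318347 / 52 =6122.06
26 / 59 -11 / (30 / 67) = -42703 / 1770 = -24.13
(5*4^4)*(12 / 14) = 7680 / 7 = 1097.14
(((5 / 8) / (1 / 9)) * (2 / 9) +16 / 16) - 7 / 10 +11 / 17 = 747 / 340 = 2.20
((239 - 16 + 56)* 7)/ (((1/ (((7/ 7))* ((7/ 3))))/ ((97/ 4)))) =442029/ 4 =110507.25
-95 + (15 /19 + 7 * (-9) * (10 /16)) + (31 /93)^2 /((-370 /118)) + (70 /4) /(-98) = -237033901 /1771560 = -133.80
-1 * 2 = -2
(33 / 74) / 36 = 11 / 888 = 0.01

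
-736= -736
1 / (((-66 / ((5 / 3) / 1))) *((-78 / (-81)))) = -0.03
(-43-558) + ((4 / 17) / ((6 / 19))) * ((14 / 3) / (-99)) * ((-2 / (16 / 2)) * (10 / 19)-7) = -9099553 / 15147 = -600.75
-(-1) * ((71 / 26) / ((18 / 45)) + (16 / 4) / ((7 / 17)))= 6021 / 364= 16.54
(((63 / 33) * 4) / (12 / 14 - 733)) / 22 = -294 / 620125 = -0.00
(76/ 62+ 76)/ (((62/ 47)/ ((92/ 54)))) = 287546/ 2883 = 99.74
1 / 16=0.06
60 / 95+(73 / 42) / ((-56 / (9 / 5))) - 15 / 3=-329521 / 74480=-4.42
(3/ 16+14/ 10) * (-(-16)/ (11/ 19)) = 2413/ 55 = 43.87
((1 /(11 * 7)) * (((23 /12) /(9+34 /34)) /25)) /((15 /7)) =0.00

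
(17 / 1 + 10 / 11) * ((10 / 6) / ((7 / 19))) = 18715 / 231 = 81.02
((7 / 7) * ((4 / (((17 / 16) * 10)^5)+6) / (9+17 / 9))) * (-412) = -49358021969988 / 217415603125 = -227.02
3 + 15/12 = 17/4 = 4.25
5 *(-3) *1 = -15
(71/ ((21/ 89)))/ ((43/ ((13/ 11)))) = 82147/ 9933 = 8.27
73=73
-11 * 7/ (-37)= 77/ 37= 2.08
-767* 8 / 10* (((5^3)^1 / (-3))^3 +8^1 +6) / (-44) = -1497756949 / 1485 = -1008590.54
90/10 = 9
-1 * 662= -662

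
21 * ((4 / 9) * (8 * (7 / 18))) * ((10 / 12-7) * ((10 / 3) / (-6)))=72520 / 729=99.48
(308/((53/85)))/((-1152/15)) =-32725/5088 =-6.43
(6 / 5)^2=36 / 25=1.44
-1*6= -6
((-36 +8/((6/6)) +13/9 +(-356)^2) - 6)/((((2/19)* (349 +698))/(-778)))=-8428186421/9423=-894427.08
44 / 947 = 0.05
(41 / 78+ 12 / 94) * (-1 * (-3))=2395 / 1222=1.96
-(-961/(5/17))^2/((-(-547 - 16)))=-266897569/14075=-18962.53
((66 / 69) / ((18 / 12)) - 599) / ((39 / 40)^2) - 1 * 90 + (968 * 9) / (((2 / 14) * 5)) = 6022686766 / 524745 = 11477.36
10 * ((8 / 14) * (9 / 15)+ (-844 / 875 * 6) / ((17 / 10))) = -18216 / 595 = -30.62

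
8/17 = 0.47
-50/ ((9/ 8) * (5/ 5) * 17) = -2.61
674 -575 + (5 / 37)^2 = 135556 / 1369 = 99.02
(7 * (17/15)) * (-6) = -238/5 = -47.60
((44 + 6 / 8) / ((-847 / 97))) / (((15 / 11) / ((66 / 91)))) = -2.73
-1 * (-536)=536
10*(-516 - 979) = -14950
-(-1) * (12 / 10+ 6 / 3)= 16 / 5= 3.20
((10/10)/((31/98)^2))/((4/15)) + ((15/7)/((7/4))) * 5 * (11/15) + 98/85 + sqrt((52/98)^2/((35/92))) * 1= 52 * sqrt(805)/1715 + 172587897/4002565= 43.98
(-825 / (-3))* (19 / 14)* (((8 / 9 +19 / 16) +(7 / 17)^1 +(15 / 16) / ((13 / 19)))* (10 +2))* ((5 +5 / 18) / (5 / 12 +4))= 15237223375 / 737919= 20648.91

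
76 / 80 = 19 / 20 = 0.95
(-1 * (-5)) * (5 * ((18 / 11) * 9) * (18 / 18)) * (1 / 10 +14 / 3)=1755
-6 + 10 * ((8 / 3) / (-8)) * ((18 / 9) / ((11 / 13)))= -458 / 33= -13.88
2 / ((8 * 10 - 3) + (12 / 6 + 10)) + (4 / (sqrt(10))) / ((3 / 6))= 2 / 89 + 4 * sqrt(10) / 5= 2.55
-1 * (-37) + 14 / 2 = 44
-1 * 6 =-6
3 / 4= 0.75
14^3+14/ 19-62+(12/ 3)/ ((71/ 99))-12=3610348/ 1349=2676.31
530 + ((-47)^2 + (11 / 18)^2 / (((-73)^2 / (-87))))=1576378639 / 575532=2738.99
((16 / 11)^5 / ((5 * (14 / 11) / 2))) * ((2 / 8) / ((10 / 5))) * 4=524288 / 512435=1.02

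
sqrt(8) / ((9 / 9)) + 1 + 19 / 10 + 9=2 * sqrt(2) + 119 / 10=14.73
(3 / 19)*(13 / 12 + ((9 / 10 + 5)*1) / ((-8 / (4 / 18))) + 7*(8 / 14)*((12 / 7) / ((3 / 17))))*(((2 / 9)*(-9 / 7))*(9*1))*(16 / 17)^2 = -19245504 / 1345295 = -14.31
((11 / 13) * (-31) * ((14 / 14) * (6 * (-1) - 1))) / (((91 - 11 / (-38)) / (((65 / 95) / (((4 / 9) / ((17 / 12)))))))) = 121737 / 27752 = 4.39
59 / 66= 0.89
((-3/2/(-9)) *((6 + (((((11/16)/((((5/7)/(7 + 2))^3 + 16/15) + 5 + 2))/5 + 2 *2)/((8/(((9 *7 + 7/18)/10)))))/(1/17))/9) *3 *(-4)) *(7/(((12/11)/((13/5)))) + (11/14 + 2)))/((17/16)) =-12083887739727401/27449660246400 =-440.22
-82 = -82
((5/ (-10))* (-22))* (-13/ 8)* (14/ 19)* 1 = -13.17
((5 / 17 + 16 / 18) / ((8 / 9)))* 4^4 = 5792 / 17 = 340.71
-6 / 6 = -1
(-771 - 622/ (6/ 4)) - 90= -3827/ 3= -1275.67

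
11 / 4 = 2.75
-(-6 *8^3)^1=3072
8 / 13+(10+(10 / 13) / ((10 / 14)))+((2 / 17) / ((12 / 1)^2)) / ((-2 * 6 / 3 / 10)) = 372031 / 31824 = 11.69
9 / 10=0.90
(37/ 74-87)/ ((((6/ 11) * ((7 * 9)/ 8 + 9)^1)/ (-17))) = 64702/ 405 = 159.76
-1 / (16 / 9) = -9 / 16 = -0.56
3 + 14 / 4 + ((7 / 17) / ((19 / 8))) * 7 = 4983 / 646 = 7.71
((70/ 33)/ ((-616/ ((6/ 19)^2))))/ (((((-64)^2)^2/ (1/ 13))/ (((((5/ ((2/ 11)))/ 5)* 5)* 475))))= -1875/ 91167391744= -0.00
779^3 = 472729139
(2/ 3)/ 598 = 1/ 897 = 0.00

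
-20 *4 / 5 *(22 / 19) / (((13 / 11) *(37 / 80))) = -309760 / 9139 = -33.89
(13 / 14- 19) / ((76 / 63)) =-2277 / 152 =-14.98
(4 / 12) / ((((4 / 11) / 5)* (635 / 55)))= 605 / 1524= 0.40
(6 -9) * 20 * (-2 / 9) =40 / 3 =13.33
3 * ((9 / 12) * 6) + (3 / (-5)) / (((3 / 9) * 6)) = 66 / 5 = 13.20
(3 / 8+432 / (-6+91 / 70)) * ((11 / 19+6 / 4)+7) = -11874555 / 14288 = -831.09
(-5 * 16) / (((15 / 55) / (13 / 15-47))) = 121792 / 9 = 13532.44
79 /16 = 4.94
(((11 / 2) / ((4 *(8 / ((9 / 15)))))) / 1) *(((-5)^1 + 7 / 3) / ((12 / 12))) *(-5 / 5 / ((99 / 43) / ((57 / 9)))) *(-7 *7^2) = -280231 / 1080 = -259.47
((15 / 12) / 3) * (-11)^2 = 605 / 12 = 50.42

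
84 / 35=12 / 5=2.40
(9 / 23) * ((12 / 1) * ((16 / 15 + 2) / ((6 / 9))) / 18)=6 / 5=1.20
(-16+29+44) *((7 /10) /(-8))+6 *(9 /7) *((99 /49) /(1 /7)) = 104.11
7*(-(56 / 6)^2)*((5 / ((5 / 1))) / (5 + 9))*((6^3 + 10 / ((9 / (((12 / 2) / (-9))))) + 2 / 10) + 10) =-11931304 / 1215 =-9820.00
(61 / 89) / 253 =61 / 22517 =0.00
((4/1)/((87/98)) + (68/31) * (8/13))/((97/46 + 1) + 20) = 9443984/37269843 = 0.25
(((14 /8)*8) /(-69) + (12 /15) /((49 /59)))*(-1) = -12854 /16905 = -0.76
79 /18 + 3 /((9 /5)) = 109 /18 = 6.06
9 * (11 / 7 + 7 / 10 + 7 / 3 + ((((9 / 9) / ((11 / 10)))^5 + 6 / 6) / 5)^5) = 196599517810161741359250407456001 / 4740183850232412839330073481250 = 41.48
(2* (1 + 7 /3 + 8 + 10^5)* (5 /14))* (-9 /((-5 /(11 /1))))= 1414446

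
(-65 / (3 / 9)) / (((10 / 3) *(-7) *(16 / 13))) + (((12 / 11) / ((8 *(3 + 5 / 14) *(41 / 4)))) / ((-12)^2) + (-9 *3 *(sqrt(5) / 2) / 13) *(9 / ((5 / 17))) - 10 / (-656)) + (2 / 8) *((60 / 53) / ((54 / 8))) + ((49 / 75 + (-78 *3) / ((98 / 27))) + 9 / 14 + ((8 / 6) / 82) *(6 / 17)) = -4131 *sqrt(5) / 130 - 379481866349213 / 6737949741600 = -127.38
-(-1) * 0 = 0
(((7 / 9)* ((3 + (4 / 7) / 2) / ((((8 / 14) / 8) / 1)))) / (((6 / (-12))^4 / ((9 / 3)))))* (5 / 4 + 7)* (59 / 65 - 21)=-18503408 / 65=-284667.82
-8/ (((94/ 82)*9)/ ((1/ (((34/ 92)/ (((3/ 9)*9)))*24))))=-1886/ 7191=-0.26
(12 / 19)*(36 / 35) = 432 / 665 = 0.65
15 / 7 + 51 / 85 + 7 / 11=3.38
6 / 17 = 0.35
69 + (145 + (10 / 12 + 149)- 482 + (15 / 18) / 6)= -4249 / 36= -118.03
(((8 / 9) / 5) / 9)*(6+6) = 32 / 135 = 0.24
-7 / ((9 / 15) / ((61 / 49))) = -305 / 21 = -14.52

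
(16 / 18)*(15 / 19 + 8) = 1336 / 171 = 7.81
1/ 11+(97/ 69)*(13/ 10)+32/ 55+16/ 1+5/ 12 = 287159/ 15180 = 18.92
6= 6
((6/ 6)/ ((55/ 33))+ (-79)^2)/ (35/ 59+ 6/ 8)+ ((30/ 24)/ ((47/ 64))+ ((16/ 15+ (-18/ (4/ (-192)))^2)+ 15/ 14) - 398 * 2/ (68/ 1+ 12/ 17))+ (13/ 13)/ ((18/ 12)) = 343121280332513/ 456803340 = 751135.66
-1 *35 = -35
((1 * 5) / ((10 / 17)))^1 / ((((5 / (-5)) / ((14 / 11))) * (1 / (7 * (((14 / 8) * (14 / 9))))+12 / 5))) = -204085 / 46266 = -4.41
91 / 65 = 7 / 5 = 1.40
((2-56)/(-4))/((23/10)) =135/23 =5.87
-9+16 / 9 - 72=-713 / 9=-79.22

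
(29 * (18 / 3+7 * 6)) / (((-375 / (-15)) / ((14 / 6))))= 3248 / 25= 129.92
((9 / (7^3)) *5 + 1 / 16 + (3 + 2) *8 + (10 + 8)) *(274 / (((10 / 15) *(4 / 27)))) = 3544015599 / 21952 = 161443.86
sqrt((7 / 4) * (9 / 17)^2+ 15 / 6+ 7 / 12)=sqrt(37182) / 102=1.89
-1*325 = -325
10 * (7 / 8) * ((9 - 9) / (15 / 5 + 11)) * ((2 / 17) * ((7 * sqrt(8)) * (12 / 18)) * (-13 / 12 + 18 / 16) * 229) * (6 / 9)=0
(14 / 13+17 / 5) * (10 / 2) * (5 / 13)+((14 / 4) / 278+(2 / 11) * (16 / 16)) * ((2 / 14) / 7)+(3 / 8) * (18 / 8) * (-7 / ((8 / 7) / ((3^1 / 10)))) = 228940258159 / 32413821440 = 7.06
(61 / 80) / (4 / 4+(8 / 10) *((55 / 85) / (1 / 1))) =1037 / 2064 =0.50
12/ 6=2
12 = 12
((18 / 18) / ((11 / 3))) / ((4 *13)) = 3 / 572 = 0.01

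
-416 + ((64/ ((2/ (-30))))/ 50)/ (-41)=-415.53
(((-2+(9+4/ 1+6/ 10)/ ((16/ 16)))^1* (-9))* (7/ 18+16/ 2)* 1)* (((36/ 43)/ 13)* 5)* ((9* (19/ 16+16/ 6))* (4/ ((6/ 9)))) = -65619315/ 1118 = -58693.48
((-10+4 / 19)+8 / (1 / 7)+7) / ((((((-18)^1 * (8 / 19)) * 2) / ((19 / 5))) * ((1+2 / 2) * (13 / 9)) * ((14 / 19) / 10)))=-364971 / 5824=-62.67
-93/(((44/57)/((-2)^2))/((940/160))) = -249147/88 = -2831.22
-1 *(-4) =4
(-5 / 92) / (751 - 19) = -0.00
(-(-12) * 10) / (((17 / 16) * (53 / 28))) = 53760 / 901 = 59.67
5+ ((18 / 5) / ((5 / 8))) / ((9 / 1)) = 141 / 25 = 5.64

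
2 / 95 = 0.02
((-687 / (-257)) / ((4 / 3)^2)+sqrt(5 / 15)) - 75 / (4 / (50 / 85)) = -665889 / 69904+sqrt(3) / 3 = -8.95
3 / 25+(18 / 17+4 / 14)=4357 / 2975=1.46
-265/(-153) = 1.73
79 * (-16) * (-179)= 226256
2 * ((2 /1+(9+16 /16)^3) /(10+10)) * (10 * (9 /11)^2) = 81162 /121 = 670.76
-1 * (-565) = 565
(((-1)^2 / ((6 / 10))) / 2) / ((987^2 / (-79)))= -395 / 5845014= -0.00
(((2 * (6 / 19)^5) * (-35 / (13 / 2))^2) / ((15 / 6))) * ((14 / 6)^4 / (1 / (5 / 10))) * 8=3614177280 / 418460731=8.64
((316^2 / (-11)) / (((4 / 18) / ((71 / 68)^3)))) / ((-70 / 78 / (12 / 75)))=784036615401 / 94575250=8290.08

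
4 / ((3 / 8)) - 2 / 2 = 9.67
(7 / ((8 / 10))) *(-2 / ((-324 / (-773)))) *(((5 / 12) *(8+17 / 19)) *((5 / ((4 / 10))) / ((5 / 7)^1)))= -800151625 / 295488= -2707.90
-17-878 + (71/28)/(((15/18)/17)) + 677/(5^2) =-285667/350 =-816.19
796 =796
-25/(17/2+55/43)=-2150/841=-2.56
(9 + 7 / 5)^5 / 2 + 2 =190108266 / 3125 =60834.65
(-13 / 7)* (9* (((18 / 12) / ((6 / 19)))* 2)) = -2223 / 14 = -158.79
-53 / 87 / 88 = -53 / 7656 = -0.01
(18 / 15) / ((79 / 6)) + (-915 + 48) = -342429 / 395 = -866.91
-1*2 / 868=-1 / 434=-0.00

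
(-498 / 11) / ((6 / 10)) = -830 / 11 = -75.45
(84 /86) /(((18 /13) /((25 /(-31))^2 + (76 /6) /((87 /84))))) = 9.09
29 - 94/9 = 167/9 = 18.56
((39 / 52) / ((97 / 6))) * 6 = 27 / 97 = 0.28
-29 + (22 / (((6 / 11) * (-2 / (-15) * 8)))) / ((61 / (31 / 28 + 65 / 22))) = -723707 / 27328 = -26.48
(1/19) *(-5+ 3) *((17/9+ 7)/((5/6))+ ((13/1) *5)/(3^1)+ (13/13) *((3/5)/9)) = -324/95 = -3.41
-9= -9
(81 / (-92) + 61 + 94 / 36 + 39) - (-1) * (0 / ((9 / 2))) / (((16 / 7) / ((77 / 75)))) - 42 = 49457 / 828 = 59.73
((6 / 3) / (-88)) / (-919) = 1 / 40436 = 0.00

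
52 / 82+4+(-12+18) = 10.63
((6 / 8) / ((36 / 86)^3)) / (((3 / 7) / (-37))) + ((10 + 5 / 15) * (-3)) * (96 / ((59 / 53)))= -4894425251 / 1376352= -3556.09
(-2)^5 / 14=-16 / 7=-2.29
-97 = -97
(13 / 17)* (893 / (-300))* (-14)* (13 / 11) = 1056419 / 28050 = 37.66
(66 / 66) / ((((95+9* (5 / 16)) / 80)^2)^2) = 4294967296 / 9597924961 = 0.45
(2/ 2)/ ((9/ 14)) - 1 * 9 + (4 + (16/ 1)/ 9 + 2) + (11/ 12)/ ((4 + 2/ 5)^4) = 28603/ 85184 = 0.34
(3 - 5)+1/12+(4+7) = 109/12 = 9.08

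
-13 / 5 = -2.60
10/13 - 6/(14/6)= -164/91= -1.80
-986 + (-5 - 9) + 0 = -1000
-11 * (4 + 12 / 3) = -88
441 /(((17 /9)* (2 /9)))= 35721 /34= 1050.62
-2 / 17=-0.12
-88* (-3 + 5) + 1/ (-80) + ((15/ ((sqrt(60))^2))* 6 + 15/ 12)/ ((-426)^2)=-319420417/ 1814760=-176.01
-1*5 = -5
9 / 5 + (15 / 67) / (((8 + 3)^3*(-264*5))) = 70628179 / 39237880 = 1.80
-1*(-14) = 14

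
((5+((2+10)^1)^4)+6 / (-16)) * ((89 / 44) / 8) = 14767325 / 2816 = 5244.08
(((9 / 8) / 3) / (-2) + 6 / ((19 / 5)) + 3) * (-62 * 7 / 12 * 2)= -96565 / 304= -317.65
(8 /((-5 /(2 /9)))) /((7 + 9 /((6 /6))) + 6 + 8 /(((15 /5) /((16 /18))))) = -24 /1645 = -0.01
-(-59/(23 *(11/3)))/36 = 59/3036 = 0.02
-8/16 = -1/2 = -0.50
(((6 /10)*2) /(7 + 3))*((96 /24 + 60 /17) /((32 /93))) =1116 /425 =2.63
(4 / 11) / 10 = 2 / 55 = 0.04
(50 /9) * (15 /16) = 125 /24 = 5.21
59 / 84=0.70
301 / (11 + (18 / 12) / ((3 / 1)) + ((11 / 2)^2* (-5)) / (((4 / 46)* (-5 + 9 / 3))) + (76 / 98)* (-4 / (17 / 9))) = 4011728 / 11722579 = 0.34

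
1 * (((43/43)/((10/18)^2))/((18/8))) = 36/25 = 1.44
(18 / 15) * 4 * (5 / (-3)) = -8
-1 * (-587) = 587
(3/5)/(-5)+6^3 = 5397/25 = 215.88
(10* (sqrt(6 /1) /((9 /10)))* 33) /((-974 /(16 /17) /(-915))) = 2684000* sqrt(6) /8279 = 794.11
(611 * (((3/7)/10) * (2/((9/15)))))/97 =611/679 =0.90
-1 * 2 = -2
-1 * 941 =-941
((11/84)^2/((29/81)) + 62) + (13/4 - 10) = 1257253/22736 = 55.30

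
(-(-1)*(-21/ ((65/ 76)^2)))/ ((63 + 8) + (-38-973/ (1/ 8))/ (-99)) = -12008304/ 62745475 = -0.19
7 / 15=0.47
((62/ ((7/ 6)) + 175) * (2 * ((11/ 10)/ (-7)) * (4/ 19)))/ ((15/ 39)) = -913484/ 23275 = -39.25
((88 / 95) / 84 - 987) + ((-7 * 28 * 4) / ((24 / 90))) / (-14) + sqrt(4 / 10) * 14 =-1550093 / 1995 + 14 * sqrt(10) / 5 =-768.13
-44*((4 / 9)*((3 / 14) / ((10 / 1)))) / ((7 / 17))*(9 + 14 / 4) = -1870 / 147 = -12.72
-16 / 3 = -5.33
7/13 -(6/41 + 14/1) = -7253/533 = -13.61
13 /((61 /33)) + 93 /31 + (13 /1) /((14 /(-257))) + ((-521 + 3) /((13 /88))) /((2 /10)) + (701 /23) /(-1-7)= -18144608479 /1021384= -17764.73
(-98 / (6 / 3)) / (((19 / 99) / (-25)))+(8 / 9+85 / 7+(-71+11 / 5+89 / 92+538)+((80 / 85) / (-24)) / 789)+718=2074521019871 / 273535780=7584.09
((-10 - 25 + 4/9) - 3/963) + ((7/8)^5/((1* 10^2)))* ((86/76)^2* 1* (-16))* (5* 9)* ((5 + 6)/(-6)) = -2949204986003/113915658240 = -25.89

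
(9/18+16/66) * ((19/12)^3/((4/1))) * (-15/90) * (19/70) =-912247/27371520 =-0.03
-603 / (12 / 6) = -301.50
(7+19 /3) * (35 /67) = 1400 /201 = 6.97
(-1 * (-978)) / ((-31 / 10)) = -315.48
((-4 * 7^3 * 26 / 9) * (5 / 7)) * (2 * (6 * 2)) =-203840 / 3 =-67946.67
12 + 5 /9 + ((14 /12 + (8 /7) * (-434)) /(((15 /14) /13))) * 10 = -60027.22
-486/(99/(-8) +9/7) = 1008/23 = 43.83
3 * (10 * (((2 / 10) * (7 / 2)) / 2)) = 21 / 2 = 10.50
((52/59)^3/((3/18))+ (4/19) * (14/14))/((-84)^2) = 4212707/6883482564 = 0.00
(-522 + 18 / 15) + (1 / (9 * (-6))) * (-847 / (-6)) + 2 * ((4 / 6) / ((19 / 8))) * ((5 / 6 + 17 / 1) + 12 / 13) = -10801343 / 21060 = -512.88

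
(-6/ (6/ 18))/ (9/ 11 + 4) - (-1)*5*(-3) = -993/ 53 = -18.74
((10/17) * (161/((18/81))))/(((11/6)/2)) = 86940/187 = 464.92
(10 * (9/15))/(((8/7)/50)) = 525/2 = 262.50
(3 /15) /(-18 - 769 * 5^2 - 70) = -1 /96565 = -0.00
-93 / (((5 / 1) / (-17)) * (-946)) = -1581 / 4730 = -0.33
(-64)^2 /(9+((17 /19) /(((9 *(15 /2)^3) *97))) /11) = 2522285568000 /5542131511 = 455.11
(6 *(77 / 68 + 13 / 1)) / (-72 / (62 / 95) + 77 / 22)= -89373 / 112591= -0.79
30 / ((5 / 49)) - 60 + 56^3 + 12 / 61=10726862 / 61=175850.20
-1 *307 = -307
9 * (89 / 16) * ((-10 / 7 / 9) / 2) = -445 / 112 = -3.97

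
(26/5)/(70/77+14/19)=2717/860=3.16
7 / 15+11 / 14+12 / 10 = 103 / 42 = 2.45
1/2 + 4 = 9/2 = 4.50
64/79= 0.81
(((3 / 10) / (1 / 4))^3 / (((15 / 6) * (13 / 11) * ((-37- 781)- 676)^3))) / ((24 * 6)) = -11 / 9031375665000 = -0.00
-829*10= -8290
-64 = -64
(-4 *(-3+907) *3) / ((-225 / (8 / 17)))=28928 / 1275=22.69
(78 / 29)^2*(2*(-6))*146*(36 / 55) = -383730048 / 46255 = -8295.97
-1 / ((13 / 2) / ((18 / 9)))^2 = -16 / 169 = -0.09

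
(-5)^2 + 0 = 25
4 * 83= 332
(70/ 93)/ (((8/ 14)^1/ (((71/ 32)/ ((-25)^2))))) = 3479/ 744000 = 0.00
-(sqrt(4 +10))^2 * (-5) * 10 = 700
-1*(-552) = 552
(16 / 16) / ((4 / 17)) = 17 / 4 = 4.25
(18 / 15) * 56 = 336 / 5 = 67.20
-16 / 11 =-1.45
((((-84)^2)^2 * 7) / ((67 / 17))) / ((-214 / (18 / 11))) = -53322022656 / 78859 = -676169.15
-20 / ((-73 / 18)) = 360 / 73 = 4.93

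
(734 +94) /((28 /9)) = 1863 /7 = 266.14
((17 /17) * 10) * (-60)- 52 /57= -34252 /57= -600.91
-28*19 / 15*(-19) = 10108 / 15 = 673.87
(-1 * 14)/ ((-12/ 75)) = 175/ 2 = 87.50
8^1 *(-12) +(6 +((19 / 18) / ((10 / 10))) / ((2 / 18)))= -161 / 2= -80.50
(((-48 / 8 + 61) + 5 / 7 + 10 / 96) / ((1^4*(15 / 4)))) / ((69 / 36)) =3751 / 483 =7.77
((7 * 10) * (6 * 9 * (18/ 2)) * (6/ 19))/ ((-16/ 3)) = -76545/ 38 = -2014.34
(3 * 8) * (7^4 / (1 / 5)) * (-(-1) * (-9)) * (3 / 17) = -7779240 / 17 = -457602.35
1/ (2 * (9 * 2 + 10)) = 1/ 56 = 0.02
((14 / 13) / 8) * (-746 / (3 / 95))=-248045 / 78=-3180.06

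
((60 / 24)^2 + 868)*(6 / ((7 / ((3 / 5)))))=449.61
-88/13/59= -88/767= -0.11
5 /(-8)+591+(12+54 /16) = 2423 /4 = 605.75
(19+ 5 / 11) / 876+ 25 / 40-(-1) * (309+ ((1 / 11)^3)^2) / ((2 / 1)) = 481542007723 / 3103774872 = 155.15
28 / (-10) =-14 / 5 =-2.80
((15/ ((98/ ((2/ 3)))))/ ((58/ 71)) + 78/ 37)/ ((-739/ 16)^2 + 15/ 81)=811506816/ 775329201619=0.00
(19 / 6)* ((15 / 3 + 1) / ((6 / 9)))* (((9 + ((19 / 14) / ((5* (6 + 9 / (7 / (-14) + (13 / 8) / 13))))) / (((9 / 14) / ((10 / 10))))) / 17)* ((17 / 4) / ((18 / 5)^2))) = 690745 / 139968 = 4.94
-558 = -558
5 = 5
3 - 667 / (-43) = 796 / 43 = 18.51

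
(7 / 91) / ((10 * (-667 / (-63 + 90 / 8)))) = 9 / 15080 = 0.00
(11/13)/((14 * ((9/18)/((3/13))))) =33/1183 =0.03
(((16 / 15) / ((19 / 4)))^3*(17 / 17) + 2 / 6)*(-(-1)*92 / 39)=734023748 / 902815875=0.81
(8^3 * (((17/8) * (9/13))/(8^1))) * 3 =3672/13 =282.46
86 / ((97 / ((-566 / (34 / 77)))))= -1874026 / 1649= -1136.46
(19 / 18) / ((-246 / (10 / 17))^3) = -2375 / 164563912278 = -0.00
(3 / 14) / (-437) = -3 / 6118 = -0.00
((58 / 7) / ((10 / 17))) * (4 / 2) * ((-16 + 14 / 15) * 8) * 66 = -39219136 / 175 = -224109.35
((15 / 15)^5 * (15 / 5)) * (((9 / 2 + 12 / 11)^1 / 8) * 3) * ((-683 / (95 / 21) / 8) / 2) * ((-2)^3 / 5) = 15877701 / 167200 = 94.96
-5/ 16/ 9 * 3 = -5/ 48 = -0.10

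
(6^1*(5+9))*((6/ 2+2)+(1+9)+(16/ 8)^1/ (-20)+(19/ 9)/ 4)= 19439/ 15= 1295.93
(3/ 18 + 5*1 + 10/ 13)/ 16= 463/ 1248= 0.37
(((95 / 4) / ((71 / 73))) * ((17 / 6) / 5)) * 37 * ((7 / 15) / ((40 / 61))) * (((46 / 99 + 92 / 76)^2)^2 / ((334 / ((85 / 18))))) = 32858211041160603604303 / 809974580592126723840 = 40.57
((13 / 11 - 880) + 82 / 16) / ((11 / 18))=-1429.68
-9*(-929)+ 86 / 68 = 284317 / 34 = 8362.26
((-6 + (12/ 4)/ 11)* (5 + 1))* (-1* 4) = 1512/ 11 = 137.45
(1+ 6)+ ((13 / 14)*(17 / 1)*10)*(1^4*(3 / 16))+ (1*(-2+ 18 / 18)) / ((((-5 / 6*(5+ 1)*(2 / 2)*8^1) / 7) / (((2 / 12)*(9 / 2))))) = 41137 / 1120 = 36.73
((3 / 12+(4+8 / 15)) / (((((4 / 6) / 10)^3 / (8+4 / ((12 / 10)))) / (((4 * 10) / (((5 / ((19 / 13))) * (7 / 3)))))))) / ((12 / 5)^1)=4966125 / 13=382009.62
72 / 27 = 8 / 3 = 2.67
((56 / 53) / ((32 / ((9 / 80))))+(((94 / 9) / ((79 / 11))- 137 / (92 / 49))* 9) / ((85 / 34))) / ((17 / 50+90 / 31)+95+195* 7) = -1229686264195 / 6989224580064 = -0.18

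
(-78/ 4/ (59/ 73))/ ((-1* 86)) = 2847/ 10148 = 0.28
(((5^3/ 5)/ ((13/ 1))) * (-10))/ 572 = -125/ 3718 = -0.03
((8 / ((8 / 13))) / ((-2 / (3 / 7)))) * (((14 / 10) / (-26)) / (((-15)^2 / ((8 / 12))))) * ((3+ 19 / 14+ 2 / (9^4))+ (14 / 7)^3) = 0.01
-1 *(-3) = 3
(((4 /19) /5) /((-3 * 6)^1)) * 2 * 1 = -4 /855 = -0.00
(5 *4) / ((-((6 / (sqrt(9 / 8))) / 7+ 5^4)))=-0.03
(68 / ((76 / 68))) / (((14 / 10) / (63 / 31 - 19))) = -3040280 / 4123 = -737.40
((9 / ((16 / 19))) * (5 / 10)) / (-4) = -171 / 128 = -1.34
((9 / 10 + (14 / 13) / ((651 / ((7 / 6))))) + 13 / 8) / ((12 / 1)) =366607 / 1740960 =0.21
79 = 79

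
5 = 5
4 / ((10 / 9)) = 18 / 5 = 3.60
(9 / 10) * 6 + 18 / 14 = 234 / 35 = 6.69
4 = 4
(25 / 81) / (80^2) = 1 / 20736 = 0.00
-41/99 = -0.41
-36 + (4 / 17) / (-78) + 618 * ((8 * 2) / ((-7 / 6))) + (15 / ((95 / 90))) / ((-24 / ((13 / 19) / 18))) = -114080789617 / 13403208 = -8511.45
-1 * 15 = -15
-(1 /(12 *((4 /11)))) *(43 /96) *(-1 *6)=473 /768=0.62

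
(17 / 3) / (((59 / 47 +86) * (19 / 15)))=3995 / 77919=0.05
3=3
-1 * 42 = -42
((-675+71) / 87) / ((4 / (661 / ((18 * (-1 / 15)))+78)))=428387 / 522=820.66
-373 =-373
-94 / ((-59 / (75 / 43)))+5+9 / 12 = 86551 / 10148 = 8.53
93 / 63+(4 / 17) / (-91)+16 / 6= 915 / 221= 4.14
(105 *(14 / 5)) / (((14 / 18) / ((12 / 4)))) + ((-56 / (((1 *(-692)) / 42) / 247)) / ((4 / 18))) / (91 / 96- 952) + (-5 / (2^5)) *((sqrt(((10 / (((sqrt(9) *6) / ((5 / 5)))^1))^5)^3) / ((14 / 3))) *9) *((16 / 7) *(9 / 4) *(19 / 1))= 2549838690 / 2256439- 7421875 *sqrt(5) / 46294416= 1129.67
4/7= 0.57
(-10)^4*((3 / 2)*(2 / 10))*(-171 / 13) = -513000 / 13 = -39461.54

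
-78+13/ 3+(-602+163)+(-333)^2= 331129/ 3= 110376.33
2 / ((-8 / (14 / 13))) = -0.27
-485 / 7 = -69.29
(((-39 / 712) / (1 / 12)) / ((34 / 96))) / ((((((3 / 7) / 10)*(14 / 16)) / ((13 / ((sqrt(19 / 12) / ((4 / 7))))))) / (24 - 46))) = 171325440*sqrt(57) / 201229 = 6427.89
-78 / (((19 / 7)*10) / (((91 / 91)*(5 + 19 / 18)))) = -9919 / 570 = -17.40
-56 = -56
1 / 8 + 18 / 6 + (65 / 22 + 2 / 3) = 1781 / 264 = 6.75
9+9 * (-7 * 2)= -117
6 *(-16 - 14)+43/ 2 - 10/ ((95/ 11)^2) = -572669/ 3610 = -158.63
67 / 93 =0.72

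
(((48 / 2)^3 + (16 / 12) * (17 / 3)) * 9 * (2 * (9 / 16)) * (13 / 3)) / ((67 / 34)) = 20633223 / 67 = 307958.55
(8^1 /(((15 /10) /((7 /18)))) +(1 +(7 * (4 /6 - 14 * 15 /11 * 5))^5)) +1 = -5032965136194358190486 /39135393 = -128603924743884.86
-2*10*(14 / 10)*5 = -140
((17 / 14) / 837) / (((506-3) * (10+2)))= 17 / 70729848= 0.00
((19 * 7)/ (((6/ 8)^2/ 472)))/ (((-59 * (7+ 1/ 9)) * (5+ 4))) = -266/ 9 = -29.56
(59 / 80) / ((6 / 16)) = 59 / 30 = 1.97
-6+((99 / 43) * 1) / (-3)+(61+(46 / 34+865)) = 672948 / 731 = 920.59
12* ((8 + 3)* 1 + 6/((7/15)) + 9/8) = 4197/14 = 299.79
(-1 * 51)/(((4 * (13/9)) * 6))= -153/104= -1.47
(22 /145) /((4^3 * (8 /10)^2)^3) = 34375 /15569256448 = 0.00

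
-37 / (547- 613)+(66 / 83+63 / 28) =39505 / 10956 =3.61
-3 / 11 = -0.27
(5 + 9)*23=322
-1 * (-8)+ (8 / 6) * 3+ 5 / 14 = 173 / 14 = 12.36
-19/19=-1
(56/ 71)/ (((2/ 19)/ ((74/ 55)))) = 39368/ 3905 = 10.08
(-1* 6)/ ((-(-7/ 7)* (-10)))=3/ 5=0.60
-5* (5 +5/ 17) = -450/ 17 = -26.47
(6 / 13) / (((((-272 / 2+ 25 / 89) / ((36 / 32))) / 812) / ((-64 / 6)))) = 5203296 / 157027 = 33.14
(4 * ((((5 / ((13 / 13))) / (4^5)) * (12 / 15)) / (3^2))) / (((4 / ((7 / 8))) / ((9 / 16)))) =7 / 32768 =0.00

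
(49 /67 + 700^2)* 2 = 65660098 /67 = 980001.46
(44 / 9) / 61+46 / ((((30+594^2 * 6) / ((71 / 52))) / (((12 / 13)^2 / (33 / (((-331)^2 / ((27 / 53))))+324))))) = 2376706255943827568 / 29654783279305867917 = 0.08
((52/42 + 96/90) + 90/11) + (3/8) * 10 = 65773/4620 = 14.24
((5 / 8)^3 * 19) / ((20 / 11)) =5225 / 2048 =2.55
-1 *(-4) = 4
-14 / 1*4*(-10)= 560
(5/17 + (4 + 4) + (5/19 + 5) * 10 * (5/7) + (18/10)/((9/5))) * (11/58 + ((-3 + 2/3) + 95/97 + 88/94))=-10.70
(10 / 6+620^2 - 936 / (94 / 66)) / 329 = 54107971 / 46389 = 1166.40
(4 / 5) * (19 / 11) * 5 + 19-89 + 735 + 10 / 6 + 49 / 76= 1690945 / 2508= 674.22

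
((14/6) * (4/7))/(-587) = -4/1761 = -0.00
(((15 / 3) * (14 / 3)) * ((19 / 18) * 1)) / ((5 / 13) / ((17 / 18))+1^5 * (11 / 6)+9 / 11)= 8.05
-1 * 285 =-285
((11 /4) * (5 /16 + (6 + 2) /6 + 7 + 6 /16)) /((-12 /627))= -995467 /768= -1296.18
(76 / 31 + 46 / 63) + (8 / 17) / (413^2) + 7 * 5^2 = 144150617603 / 809008767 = 178.18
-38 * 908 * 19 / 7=-655576 / 7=-93653.71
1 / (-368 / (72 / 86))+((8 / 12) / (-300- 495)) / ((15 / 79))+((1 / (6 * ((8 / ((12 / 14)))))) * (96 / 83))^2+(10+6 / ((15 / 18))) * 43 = 739.59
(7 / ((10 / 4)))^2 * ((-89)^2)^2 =12297479236 / 25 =491899169.44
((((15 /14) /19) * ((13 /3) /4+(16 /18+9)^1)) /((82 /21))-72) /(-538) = 895433 /6705632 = 0.13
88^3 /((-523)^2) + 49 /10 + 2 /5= 21311757 /2735290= 7.79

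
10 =10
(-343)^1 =-343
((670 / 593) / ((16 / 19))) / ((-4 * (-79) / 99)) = 630135 / 1499104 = 0.42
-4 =-4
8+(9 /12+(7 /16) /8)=1127 /128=8.80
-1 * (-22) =22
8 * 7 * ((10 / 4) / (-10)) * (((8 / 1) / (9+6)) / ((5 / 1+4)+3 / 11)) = -616 / 765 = -0.81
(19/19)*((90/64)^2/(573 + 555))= 675/385024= 0.00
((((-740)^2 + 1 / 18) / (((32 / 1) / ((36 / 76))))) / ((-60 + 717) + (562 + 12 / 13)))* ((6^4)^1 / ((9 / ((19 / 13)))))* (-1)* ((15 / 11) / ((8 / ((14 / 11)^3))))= -456419170305 / 928766476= -491.43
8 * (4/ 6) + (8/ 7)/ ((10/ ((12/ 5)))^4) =43781104/ 8203125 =5.34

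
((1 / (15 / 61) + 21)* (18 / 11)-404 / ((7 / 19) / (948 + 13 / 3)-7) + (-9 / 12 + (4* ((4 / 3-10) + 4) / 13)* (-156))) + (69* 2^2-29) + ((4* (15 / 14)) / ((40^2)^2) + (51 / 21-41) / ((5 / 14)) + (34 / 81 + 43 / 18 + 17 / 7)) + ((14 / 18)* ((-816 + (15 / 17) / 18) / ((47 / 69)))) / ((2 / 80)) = -63709734762450900061 / 1731180439296000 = -36801.33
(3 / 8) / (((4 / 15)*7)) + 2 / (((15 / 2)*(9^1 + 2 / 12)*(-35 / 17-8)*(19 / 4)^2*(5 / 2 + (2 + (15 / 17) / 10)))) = 29788780771 / 148302554400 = 0.20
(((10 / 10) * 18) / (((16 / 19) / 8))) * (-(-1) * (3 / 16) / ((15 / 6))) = 513 / 40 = 12.82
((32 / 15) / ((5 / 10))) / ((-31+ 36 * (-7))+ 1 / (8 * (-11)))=-5632 / 373575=-0.02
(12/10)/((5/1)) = 6/25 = 0.24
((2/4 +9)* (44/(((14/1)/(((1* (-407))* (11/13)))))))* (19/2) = -17778167/182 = -97682.24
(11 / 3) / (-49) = -11 / 147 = -0.07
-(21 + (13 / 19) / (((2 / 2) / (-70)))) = 511 / 19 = 26.89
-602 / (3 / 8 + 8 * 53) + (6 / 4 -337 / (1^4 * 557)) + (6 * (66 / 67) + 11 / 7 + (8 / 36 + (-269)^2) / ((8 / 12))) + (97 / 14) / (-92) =7591604002969927 / 69937298760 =108548.72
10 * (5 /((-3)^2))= 5.56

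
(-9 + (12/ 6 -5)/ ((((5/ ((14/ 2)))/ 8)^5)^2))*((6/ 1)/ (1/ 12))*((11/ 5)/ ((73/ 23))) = -16575038369725463115048/ 3564453125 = -4650092956328.46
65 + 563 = 628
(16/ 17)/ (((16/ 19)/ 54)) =1026/ 17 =60.35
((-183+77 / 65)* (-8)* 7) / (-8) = -82726 / 65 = -1272.71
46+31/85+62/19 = 49.63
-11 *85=-935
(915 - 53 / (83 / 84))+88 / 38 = 1362019 / 1577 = 863.68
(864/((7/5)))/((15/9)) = 2592/7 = 370.29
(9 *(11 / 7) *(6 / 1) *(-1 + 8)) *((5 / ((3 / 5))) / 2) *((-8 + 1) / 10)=-3465 / 2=-1732.50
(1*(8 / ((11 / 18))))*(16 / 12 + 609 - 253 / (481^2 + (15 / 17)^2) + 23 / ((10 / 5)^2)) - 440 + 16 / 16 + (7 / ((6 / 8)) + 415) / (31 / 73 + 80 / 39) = 1063847004386426 / 136435081937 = 7797.46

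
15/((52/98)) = 735/26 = 28.27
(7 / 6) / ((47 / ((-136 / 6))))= -238 / 423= -0.56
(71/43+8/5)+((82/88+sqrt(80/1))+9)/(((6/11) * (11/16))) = 32 * sqrt(5)/3+210977/7095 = 53.59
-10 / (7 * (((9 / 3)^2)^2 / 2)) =-20 / 567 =-0.04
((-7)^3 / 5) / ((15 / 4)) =-1372 / 75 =-18.29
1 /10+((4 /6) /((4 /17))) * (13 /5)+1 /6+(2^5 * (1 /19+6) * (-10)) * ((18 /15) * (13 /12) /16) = -85349 /570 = -149.74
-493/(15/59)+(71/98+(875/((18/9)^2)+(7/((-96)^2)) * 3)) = -431427439/250880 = -1719.66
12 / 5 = 2.40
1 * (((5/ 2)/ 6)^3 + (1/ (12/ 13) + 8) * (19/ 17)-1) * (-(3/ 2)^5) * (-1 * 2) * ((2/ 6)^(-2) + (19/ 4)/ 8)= 748698399/ 557056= 1344.03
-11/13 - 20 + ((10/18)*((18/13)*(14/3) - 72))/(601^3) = -20.85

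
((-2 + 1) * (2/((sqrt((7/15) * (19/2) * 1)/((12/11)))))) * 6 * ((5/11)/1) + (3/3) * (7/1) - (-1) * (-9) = -4.83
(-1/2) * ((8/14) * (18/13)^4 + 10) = -1209587/199927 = -6.05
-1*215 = -215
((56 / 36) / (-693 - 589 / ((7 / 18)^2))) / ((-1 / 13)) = 8918 / 2023137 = 0.00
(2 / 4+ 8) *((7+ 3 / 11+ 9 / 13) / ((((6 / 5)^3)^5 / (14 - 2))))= 590911865234375 / 11206075465728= 52.73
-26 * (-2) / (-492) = -13 / 123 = -0.11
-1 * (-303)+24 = 327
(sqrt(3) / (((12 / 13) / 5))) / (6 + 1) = 65 * sqrt(3) / 84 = 1.34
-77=-77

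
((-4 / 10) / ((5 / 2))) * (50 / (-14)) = 4 / 7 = 0.57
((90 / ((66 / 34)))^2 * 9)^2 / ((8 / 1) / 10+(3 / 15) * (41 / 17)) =465784088850000 / 1595869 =291868623.83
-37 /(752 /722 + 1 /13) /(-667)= 173641 /3501083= 0.05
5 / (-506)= -5 / 506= -0.01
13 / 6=2.17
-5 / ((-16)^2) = -5 / 256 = -0.02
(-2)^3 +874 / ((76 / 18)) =199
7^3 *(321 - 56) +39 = 90934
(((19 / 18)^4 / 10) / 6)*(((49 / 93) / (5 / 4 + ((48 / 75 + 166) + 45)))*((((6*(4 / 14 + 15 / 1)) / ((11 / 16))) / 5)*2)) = 390441716 / 142889702967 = 0.00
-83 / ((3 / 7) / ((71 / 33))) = -41251 / 99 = -416.68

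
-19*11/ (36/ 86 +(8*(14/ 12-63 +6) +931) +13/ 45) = -404415/ 938554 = -0.43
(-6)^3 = -216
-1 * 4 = -4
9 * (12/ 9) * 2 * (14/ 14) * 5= 120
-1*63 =-63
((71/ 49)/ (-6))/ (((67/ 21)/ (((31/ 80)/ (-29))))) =2201/ 2176160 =0.00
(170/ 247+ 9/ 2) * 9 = 46.69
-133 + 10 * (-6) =-193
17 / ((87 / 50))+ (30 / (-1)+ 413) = 392.77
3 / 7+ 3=24 / 7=3.43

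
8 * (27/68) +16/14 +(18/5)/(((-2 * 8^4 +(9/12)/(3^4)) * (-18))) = 2273781802/526417325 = 4.32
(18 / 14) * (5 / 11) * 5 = 225 / 77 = 2.92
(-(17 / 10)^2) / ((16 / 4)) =-0.72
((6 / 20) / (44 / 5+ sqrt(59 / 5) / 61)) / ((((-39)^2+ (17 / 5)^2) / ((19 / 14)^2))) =369402275 / 9015909714364 - 550525 * sqrt(295) / 36063638857456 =0.00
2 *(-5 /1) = -10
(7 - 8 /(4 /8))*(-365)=3285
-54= -54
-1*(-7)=7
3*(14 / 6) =7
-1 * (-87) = 87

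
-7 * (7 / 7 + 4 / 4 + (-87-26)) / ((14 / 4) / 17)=3774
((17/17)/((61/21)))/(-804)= -7/16348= -0.00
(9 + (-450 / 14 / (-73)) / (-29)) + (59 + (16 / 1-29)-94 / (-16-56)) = 30030013 / 533484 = 56.29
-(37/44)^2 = -1369/1936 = -0.71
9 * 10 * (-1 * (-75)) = 6750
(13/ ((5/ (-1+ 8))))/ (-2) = -91/ 10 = -9.10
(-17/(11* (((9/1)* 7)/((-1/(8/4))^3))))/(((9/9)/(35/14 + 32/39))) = 629/61776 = 0.01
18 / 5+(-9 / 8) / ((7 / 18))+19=2759 / 140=19.71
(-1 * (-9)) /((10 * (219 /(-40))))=-12 /73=-0.16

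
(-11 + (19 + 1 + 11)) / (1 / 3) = 60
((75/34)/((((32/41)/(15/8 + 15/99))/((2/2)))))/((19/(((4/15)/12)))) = 109675/16372224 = 0.01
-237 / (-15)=15.80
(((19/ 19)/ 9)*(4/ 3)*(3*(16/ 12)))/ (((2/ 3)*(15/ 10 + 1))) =0.36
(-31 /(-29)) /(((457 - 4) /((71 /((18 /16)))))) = 17608 /118233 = 0.15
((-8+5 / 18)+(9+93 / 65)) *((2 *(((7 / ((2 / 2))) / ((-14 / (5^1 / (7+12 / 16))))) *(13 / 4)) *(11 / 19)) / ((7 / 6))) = -34859 / 12369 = -2.82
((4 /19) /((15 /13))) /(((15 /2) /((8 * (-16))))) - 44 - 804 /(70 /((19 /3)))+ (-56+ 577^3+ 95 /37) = 212697767168282 /1107225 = 192099859.71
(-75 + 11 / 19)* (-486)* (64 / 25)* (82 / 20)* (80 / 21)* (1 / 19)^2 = 686942208 / 171475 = 4006.08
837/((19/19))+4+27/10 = 8437/10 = 843.70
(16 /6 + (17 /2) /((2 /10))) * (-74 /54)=-10027 /162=-61.90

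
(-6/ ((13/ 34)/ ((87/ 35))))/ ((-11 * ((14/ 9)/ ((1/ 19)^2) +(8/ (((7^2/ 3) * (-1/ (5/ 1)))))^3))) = 1342307862/ 207008961445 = 0.01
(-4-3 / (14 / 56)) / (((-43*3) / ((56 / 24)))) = 112 / 387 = 0.29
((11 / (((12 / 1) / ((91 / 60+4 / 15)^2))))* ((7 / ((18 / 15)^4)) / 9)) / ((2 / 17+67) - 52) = 374668525 / 5179935744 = 0.07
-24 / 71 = -0.34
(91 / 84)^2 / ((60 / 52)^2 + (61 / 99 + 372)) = 314171 / 100104256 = 0.00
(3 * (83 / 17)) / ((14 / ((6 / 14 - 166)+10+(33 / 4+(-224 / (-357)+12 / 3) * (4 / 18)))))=-156053197 / 1019592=-153.05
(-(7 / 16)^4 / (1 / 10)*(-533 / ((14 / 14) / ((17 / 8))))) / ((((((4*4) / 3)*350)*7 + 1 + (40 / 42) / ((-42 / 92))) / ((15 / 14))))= 102794553225 / 3020906037248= 0.03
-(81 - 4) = -77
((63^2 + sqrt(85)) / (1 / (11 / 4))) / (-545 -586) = -14553 / 1508 -11 * sqrt(85) / 4524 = -9.67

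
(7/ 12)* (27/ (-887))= -63/ 3548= -0.02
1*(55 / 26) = 55 / 26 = 2.12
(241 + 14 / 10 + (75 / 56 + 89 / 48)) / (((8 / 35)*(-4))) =-412597 / 1536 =-268.62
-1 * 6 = -6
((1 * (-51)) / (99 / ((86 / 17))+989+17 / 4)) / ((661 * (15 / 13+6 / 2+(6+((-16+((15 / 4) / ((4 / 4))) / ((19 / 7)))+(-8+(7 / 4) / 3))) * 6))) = 1083342 / 1309134722345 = 0.00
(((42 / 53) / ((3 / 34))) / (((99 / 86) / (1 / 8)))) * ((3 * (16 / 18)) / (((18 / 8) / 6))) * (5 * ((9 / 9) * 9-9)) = 0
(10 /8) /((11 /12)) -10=-95 /11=-8.64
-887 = -887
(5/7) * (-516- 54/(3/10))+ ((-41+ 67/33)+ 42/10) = -614359/1155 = -531.91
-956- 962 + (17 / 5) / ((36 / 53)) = -344339 / 180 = -1912.99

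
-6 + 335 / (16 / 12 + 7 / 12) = 3882 / 23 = 168.78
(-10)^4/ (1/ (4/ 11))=40000/ 11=3636.36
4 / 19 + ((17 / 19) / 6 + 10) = 1181 / 114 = 10.36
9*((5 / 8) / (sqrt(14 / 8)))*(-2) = -45*sqrt(7) / 14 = -8.50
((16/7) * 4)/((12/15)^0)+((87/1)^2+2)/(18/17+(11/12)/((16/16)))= 10837180/2821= 3841.61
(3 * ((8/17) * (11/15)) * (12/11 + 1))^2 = 4.69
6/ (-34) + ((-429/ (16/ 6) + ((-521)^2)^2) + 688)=10020509513081/ 136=73680217007.95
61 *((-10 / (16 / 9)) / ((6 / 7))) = -6405 / 16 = -400.31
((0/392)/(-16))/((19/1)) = 0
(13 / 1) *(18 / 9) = 26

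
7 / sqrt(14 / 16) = 2 * sqrt(14) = 7.48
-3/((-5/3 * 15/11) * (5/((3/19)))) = 99/2375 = 0.04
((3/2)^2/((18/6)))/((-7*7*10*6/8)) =-1/490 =-0.00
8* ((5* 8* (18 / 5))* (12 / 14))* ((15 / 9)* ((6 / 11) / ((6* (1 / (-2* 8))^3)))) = -47185920 / 77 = -612804.16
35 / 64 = 0.55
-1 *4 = -4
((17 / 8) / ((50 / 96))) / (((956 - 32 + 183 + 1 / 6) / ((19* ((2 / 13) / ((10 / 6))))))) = 69768 / 10794875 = 0.01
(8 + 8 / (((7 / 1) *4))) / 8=29 / 28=1.04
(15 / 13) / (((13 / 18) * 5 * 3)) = 18 / 169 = 0.11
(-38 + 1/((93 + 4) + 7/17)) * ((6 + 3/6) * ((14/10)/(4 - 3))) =-5724901/16560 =-345.71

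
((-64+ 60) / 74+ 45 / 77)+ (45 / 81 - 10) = -8.91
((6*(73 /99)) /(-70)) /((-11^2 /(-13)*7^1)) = -949 /978285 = -0.00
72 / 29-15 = -363 / 29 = -12.52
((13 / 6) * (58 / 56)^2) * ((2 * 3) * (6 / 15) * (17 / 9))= 185861 / 17640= 10.54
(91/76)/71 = 91/5396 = 0.02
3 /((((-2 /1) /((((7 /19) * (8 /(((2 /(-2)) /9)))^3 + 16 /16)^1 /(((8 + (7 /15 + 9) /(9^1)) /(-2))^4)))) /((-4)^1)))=-5206893506988750 /2648002811779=-1966.35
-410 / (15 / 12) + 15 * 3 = -283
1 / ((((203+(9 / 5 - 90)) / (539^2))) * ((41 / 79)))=4876.17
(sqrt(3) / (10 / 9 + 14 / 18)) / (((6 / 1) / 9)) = 27 *sqrt(3) / 34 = 1.38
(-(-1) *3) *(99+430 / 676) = 101031 / 338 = 298.91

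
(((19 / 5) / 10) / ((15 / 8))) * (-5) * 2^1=-152 / 75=-2.03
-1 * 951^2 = -904401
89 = 89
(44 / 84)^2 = 121 / 441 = 0.27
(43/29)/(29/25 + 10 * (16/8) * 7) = 1075/102341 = 0.01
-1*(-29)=29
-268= -268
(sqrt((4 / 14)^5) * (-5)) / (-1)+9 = 20 * sqrt(14) / 343+9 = 9.22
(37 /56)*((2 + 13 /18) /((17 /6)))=259 /408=0.63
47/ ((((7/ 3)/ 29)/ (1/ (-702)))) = -1363/ 1638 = -0.83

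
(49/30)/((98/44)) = 11/15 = 0.73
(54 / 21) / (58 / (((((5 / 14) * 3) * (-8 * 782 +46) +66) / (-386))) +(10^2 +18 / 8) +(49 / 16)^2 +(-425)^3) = -212488704 / 6343479226766521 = -0.00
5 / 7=0.71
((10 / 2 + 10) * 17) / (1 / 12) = 3060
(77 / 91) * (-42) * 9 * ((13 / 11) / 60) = -63 / 10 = -6.30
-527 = -527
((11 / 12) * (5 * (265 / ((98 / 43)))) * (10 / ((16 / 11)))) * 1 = 34469875 / 9408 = 3663.89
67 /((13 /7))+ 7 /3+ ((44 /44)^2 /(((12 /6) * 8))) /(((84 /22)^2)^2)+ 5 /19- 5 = 414099822151 /12297422592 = 33.67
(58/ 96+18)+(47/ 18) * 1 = 21.22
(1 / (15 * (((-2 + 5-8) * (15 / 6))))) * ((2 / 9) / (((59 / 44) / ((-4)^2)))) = -2816 / 199125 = -0.01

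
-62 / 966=-31 / 483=-0.06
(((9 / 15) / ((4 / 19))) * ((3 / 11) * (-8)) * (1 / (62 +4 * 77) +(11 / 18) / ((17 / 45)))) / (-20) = 435708 / 864875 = 0.50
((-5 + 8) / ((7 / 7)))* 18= 54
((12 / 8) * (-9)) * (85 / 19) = -2295 / 38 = -60.39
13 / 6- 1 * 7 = -29 / 6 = -4.83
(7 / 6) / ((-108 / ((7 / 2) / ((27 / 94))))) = -2303 / 17496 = -0.13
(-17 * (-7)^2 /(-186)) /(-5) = -833 /930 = -0.90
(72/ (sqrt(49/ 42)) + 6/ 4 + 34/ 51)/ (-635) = -72 *sqrt(42)/ 4445-13/ 3810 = -0.11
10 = 10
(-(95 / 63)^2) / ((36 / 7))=-9025 / 20412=-0.44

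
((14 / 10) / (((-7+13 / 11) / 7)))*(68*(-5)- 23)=195657 / 320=611.43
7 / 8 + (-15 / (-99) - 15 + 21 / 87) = -105133 / 7656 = -13.73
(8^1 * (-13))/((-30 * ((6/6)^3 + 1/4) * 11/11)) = 208/75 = 2.77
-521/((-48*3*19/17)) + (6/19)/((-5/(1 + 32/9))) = 2.95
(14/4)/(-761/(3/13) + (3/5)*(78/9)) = -105/98774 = -0.00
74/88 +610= 26877/44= 610.84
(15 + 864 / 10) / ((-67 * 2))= -507 / 670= -0.76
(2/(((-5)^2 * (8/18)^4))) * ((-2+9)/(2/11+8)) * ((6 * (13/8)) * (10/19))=2189187/243200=9.00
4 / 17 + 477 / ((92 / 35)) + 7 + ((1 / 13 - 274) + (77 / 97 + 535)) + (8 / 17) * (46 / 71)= 63134904613 / 140026484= 450.88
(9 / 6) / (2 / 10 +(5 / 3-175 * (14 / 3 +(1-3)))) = -15 / 4648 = -0.00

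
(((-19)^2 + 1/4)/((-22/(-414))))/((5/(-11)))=-59823/4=-14955.75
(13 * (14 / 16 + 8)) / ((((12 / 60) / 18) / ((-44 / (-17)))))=456885 / 17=26875.59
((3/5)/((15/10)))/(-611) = -2/3055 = -0.00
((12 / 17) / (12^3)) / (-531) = -1 / 1299888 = -0.00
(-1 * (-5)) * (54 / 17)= 270 / 17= 15.88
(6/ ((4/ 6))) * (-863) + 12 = -7755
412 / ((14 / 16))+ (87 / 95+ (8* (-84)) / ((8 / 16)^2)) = -1473791 / 665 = -2216.23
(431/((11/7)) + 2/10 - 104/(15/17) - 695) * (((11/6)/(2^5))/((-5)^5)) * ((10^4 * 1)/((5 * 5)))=17767/4500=3.95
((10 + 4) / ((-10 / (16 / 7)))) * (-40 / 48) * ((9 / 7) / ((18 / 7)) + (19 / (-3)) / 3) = -4.30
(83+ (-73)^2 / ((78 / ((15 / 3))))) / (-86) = -33119 / 6708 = -4.94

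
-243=-243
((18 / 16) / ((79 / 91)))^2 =1.68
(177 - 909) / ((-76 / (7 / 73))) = 0.92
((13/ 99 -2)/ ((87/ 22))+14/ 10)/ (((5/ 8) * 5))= 29048/ 97875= 0.30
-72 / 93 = -24 / 31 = -0.77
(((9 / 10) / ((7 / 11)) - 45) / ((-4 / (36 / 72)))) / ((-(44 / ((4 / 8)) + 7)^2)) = -0.00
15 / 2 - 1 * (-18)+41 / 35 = 1867 / 70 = 26.67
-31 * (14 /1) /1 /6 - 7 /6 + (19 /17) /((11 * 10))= -68713 /935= -73.49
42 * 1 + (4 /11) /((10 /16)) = 2342 /55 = 42.58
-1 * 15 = -15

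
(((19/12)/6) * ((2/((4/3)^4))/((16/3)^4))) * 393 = 5443443/67108864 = 0.08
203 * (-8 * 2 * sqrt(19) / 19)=-3248 * sqrt(19) / 19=-745.14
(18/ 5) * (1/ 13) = 18/ 65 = 0.28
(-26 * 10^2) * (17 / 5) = -8840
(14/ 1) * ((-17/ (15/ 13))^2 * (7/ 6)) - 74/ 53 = 126790127/ 35775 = 3544.10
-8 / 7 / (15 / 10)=-16 / 21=-0.76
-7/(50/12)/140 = -3/250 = -0.01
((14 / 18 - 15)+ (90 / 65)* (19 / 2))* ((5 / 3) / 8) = -625 / 2808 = -0.22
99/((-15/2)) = -66/5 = -13.20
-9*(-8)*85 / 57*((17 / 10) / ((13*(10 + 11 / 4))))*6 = 1632 / 247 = 6.61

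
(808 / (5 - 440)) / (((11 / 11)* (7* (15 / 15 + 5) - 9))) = -0.06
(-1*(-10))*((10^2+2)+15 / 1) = 1170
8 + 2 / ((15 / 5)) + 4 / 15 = 134 / 15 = 8.93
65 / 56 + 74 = 4209 / 56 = 75.16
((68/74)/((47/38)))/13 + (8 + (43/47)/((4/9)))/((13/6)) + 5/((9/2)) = 181885/31302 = 5.81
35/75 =7/15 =0.47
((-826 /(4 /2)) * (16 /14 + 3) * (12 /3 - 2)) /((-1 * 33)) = 103.70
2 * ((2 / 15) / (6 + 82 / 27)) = 9 / 305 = 0.03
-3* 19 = -57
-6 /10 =-3 /5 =-0.60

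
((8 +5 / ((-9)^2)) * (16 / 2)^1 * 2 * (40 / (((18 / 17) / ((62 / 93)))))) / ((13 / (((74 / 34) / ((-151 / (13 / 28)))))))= -3865760 / 2311659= -1.67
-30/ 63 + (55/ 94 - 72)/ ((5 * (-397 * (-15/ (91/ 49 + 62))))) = -12330211/ 19591950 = -0.63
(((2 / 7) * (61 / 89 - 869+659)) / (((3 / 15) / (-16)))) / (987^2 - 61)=0.00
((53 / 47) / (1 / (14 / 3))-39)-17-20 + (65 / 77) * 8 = -694678 / 10857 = -63.98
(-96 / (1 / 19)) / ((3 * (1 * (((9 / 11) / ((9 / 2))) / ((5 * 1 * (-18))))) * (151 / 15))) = 4514400 / 151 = 29896.69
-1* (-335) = 335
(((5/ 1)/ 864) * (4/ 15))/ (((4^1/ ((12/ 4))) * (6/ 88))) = 11/ 648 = 0.02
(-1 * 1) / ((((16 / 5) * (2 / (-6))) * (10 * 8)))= 3 / 256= 0.01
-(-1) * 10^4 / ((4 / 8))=20000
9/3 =3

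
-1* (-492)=492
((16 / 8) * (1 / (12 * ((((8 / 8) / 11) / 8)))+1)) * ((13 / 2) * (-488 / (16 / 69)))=-455975 / 2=-227987.50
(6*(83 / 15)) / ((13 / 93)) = 15438 / 65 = 237.51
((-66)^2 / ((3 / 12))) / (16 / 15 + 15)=261360 / 241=1084.48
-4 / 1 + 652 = 648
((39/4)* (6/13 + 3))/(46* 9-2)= 135/1648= 0.08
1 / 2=0.50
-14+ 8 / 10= -66 / 5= -13.20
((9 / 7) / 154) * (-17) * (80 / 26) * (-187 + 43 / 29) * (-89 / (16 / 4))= -366297300 / 203203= -1802.62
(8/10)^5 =1024/3125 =0.33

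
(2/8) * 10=5/2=2.50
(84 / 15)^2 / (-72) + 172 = 38602 / 225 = 171.56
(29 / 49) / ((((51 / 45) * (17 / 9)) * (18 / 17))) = 435 / 1666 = 0.26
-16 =-16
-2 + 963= 961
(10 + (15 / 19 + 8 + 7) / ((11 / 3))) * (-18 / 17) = -53820 / 3553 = -15.15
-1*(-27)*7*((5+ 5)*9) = 17010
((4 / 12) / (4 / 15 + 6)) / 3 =5 / 282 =0.02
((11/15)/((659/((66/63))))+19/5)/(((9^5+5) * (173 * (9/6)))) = 157813/636227806221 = 0.00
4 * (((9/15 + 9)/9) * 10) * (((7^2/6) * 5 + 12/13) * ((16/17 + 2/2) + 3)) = 5836544/663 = 8803.23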